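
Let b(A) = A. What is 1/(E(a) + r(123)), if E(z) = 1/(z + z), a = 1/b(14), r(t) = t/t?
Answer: ⅛ ≈ 0.12500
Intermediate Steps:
r(t) = 1
a = 1/14 ≈ 0.071429
E(z) = 1/(2*z)
1/(E(a) + r(123)) = 1/(1/(2*(1/14)) + 1) = 1/((½)*14 + 1) = 1/(7 + 1) = 1/8 = ⅛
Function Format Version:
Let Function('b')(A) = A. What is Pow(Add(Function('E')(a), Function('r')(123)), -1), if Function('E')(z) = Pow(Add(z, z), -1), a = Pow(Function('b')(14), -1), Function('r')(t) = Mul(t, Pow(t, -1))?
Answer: Rational(1, 8) ≈ 0.12500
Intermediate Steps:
Function('r')(t) = 1
a = Rational(1, 14) (a = Pow(14, -1) = Rational(1, 14) ≈ 0.071429)
Function('E')(z) = Mul(Rational(1, 2), Pow(z, -1)) (Function('E')(z) = Pow(Mul(2, z), -1) = Mul(Rational(1, 2), Pow(z, -1)))
Pow(Add(Function('E')(a), Function('r')(123)), -1) = Pow(Add(Mul(Rational(1, 2), Pow(Rational(1, 14), -1)), 1), -1) = Pow(Add(Mul(Rational(1, 2), 14), 1), -1) = Pow(Add(7, 1), -1) = Pow(8, -1) = Rational(1, 8)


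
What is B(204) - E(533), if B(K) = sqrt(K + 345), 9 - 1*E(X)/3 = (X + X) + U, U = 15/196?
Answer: 621561/196 + 3*sqrt(61) ≈ 3194.7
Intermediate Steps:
U = 15/196 (U = 15*(1/196) = 15/196 ≈ 0.076531)
E(X) = 5247/196 - 6*X (E(X) = 27 - 3*((X + X) + 15/196) = 27 - 3*(2*X + 15/196) = 27 - 3*(15/196 + 2*X) = 27 + (-45/196 - 6*X) = 5247/196 - 6*X)
B(K) = sqrt(345 + K)
B(204) - E(533) = sqrt(345 + 204) - (5247/196 - 6*533) = sqrt(549) - (5247/196 - 3198) = 3*sqrt(61) - 1*(-621561/196) = 3*sqrt(61) + 621561/196 = 621561/196 + 3*sqrt(61)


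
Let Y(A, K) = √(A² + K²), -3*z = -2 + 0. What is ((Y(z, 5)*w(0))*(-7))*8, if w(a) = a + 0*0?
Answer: 0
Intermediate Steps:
z = ⅔ (z = -(-2 + 0)/3 = -⅓*(-2) = ⅔ ≈ 0.66667)
w(a) = a (w(a) = a + 0 = a)
((Y(z, 5)*w(0))*(-7))*8 = ((√((⅔)² + 5²)*0)*(-7))*8 = ((√(4/9 + 25)*0)*(-7))*8 = ((√(229/9)*0)*(-7))*8 = (((√229/3)*0)*(-7))*8 = (0*(-7))*8 = 0*8 = 0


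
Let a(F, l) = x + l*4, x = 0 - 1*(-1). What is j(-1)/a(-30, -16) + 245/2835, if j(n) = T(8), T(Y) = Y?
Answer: -23/567 ≈ -0.040564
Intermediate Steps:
x = 1 (x = 0 + 1 = 1)
a(F, l) = 1 + 4*l (a(F, l) = 1 + l*4 = 1 + 4*l)
j(n) = 8
j(-1)/a(-30, -16) + 245/2835 = 8/(1 + 4*(-16)) + 245/2835 = 8/(1 - 64) + 245*(1/2835) = 8/(-63) + 7/81 = 8*(-1/63) + 7/81 = -8/63 + 7/81 = -23/567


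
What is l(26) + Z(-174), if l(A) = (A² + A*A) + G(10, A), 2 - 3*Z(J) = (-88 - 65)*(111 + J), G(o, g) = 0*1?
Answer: -5581/3 ≈ -1860.3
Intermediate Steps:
G(o, g) = 0
Z(J) = 16985/3 + 51*J (Z(J) = ⅔ - (-88 - 65)*(111 + J)/3 = ⅔ - (-51)*(111 + J) = ⅔ - (-16983 - 153*J)/3 = ⅔ + (5661 + 51*J) = 16985/3 + 51*J)
l(A) = 2*A² (l(A) = (A² + A*A) + 0 = (A² + A²) + 0 = 2*A² + 0 = 2*A²)
l(26) + Z(-174) = 2*26² + (16985/3 + 51*(-174)) = 2*676 + (16985/3 - 8874) = 1352 - 9637/3 = -5581/3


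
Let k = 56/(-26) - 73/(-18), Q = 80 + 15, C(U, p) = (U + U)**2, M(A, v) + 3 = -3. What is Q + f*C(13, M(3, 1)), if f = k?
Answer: 12425/9 ≈ 1380.6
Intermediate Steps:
M(A, v) = -6 (M(A, v) = -3 - 3 = -6)
C(U, p) = 4*U**2 (C(U, p) = (2*U)**2 = 4*U**2)
Q = 95
k = 445/234 (k = 56*(-1/26) - 73*(-1/18) = -28/13 + 73/18 = 445/234 ≈ 1.9017)
f = 445/234 ≈ 1.9017
Q + f*C(13, M(3, 1)) = 95 + 445*(4*13**2)/234 = 95 + 445*(4*169)/234 = 95 + (445/234)*676 = 95 + 11570/9 = 12425/9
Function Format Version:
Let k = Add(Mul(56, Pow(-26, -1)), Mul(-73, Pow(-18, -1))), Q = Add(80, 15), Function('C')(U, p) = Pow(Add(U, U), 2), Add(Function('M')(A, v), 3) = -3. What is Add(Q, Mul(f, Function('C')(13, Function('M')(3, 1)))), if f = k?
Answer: Rational(12425, 9) ≈ 1380.6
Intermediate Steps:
Function('M')(A, v) = -6 (Function('M')(A, v) = Add(-3, -3) = -6)
Function('C')(U, p) = Mul(4, Pow(U, 2)) (Function('C')(U, p) = Pow(Mul(2, U), 2) = Mul(4, Pow(U, 2)))
Q = 95
k = Rational(445, 234) (k = Add(Mul(56, Rational(-1, 26)), Mul(-73, Rational(-1, 18))) = Add(Rational(-28, 13), Rational(73, 18)) = Rational(445, 234) ≈ 1.9017)
f = Rational(445, 234) ≈ 1.9017
Add(Q, Mul(f, Function('C')(13, Function('M')(3, 1)))) = Add(95, Mul(Rational(445, 234), Mul(4, Pow(13, 2)))) = Add(95, Mul(Rational(445, 234), Mul(4, 169))) = Add(95, Mul(Rational(445, 234), 676)) = Add(95, Rational(11570, 9)) = Rational(12425, 9)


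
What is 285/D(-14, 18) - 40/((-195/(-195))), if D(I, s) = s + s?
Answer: -385/12 ≈ -32.083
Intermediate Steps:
D(I, s) = 2*s
285/D(-14, 18) - 40/((-195/(-195))) = 285/((2*18)) - 40/((-195/(-195))) = 285/36 - 40/((-195*(-1/195))) = 285*(1/36) - 40/1 = 95/12 - 40*1 = 95/12 - 40 = -385/12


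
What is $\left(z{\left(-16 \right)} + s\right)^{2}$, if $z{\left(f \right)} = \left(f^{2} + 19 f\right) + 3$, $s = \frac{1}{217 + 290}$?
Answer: $\frac{520478596}{257049} \approx 2024.8$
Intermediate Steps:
$s = \frac{1}{507} \approx 0.0019724$
$z{\left(f \right)} = 3 + f^{2} + 19 f$
$\left(z{\left(-16 \right)} + s\right)^{2} = \left(\left(3 + \left(-16\right)^{2} + 19 \left(-16\right)\right) + \frac{1}{507}\right)^{2} = \left(\left(3 + 256 - 304\right) + \frac{1}{507}\right)^{2} = \left(-45 + \frac{1}{507}\right)^{2} = \left(- \frac{22814}{507}\right)^{2} = \frac{520478596}{257049}$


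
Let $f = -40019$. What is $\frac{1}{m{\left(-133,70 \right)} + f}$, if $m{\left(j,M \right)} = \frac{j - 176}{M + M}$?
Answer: $- \frac{140}{5602969} \approx -2.4987 \cdot 10^{-5}$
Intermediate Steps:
$m{\left(j,M \right)} = \frac{-176 + j}{2 M}$
$\frac{1}{m{\left(-133,70 \right)} + f} = \frac{1}{\frac{-176 - 133}{2 \cdot 70} - 40019} = \frac{1}{\frac{1}{2} \cdot \frac{1}{70} \left(-309\right) - 40019} = \frac{1}{- \frac{309}{140} - 40019} = \frac{1}{- \frac{5602969}{140}} = - \frac{140}{5602969}$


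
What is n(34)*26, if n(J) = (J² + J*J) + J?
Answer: 60996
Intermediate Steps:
n(J) = J + 2*J² (n(J) = (J² + J²) + J = 2*J² + J = J + 2*J²)
n(34)*26 = (34*(1 + 2*34))*26 = (34*(1 + 68))*26 = (34*69)*26 = 2346*26 = 60996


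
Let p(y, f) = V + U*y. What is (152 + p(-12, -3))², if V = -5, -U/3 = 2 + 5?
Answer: 159201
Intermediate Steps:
U = -21 (U = -3*(2 + 5) = -3*7 = -21)
p(y, f) = -5 - 21*y
(152 + p(-12, -3))² = (152 + (-5 - 21*(-12)))² = (152 + (-5 + 252))² = (152 + 247)² = 399² = 159201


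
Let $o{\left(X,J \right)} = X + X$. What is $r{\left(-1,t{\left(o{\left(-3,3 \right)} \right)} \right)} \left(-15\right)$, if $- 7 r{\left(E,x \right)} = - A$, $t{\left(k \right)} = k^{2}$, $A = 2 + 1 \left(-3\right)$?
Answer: $\frac{15}{7} \approx 2.1429$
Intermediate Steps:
$A = -1$ ($A = 2 - 3 = -1$)
$o{\left(X,J \right)} = 2 X$
$r{\left(E,x \right)} = - \frac{1}{7}$ ($r{\left(E,x \right)} = - \frac{\left(-1\right) \left(-1\right)}{7} = \left(- \frac{1}{7}\right) 1 = - \frac{1}{7}$)
$r{\left(-1,t{\left(o{\left(-3,3 \right)} \right)} \right)} \left(-15\right) = \left(- \frac{1}{7}\right) \left(-15\right) = \frac{15}{7}$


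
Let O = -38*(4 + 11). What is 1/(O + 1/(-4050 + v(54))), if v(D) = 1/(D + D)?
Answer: -437399/249317538 ≈ -0.0017544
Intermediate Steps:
v(D) = 1/(2*D)
O = -570 (O = -38*15 = -1*570 = -570)
1/(O + 1/(-4050 + v(54))) = 1/(-570 + 1/(-4050 + (½)/54)) = 1/(-570 + 1/(-4050 + (½)*(1/54))) = 1/(-570 + 1/(-4050 + 1/108)) = 1/(-570 + 1/(-437399/108)) = 1/(-570 - 108/437399) = 1/(-249317538/437399) = -437399/249317538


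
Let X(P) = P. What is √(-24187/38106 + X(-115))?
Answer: I*√18656600218/12702 ≈ 10.753*I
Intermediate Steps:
√(-24187/38106 + X(-115)) = √(-24187/38106 - 115) = √(-4406377/38106) = I*√18656600218/12702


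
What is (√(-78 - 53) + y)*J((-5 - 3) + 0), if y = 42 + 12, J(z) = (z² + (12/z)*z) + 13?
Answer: 4806 + 89*I*√131 ≈ 4806.0 + 1018.7*I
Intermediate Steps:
J(z) = 25 + z² (J(z) = (z² + 12) + 13 = (12 + z²) + 13 = 25 + z²)
y = 54
(√(-78 - 53) + y)*J((-5 - 3) + 0) = (√(-78 - 53) + 54)*(25 + ((-5 - 3) + 0)²) = (√(-131) + 54)*(25 + (-8 + 0)²) = (I*√131 + 54)*(25 + (-8)²) = (54 + I*√131)*(25 + 64) = (54 + I*√131)*89 = 4806 + 89*I*√131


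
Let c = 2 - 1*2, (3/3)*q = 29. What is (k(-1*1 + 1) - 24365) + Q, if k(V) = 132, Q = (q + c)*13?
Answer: -23856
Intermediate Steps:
q = 29
c = 0 (c = 2 - 2 = 0)
Q = 377 (Q = (29 + 0)*13 = 29*13 = 377)
(k(-1*1 + 1) - 24365) + Q = (132 - 24365) + 377 = -24233 + 377 = -23856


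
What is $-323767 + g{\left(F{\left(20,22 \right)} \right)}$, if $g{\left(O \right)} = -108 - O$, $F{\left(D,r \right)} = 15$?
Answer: $-323890$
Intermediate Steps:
$-323767 + g{\left(F{\left(20,22 \right)} \right)} = -323767 - 123 = -323890$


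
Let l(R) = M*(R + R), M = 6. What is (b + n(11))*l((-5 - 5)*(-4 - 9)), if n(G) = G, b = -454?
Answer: -691080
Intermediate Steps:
l(R) = 12*R (l(R) = 6*(R + R) = 6*(2*R) = 12*R)
(b + n(11))*l((-5 - 5)*(-4 - 9)) = (-454 + 11)*(12*((-5 - 5)*(-4 - 9))) = -5316*(-10*(-13)) = -5316*130 = -443*1560 = -691080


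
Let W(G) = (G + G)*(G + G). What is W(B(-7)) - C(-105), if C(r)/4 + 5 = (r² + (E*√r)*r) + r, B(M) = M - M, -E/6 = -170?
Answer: -43660 + 428400*I*√105 ≈ -43660.0 + 4.3898e+6*I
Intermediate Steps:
E = 1020 (E = -6*(-170) = 1020)
B(M) = 0
C(r) = -20 + 4*r + 4*r² + 4080*r^(3/2) (C(r) = -20 + 4*((r² + (1020*√r)*r) + r) = -20 + 4*((r² + 1020*r^(3/2)) + r) = -20 + 4*(r + r² + 1020*r^(3/2)) = -20 + (4*r + 4*r² + 4080*r^(3/2)) = -20 + 4*r + 4*r² + 4080*r^(3/2))
W(G) = 4*G² (W(G) = (2*G)*(2*G) = 4*G²)
W(B(-7)) - C(-105) = 4*0² - (-20 + 4*(-105) + 4*(-105)² + 4080*(-105)^(3/2)) = 4*0 - (-20 - 420 + 4*11025 + 4080*(-105*I*√105)) = 0 - (-20 - 420 + 44100 - 428400*I*√105) = 0 - (43660 - 428400*I*√105) = 0 + (-43660 + 428400*I*√105) = -43660 + 428400*I*√105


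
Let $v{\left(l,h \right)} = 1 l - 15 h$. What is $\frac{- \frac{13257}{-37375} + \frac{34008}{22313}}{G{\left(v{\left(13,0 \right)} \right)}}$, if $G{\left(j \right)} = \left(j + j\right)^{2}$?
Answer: $\frac{1566852441}{563749101500} \approx 0.0027793$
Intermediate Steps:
$v{\left(l,h \right)} = l - 15 h$
$G{\left(j \right)} = 4 j^{2}$ ($G{\left(j \right)} = \left(2 j\right)^{2} = 4 j^{2}$)
$\frac{- \frac{13257}{-37375} + \frac{34008}{22313}}{G{\left(v{\left(13,0 \right)} \right)}} = \frac{- \frac{13257}{-37375} + \frac{34008}{22313}}{4 \left(13 - 0\right)^{2}} = \frac{\left(-13257\right) \left(- \frac{1}{37375}\right) + 34008 \cdot \frac{1}{22313}}{4 \left(13 + 0\right)^{2}} = \frac{\frac{13257}{37375} + \frac{34008}{22313}}{4 \cdot 13^{2}} = \frac{1566852441}{833948375 \cdot 4 \cdot 169} = \frac{1566852441}{833948375 \cdot 676} = \frac{1566852441}{833948375} \cdot \frac{1}{676} = \frac{1566852441}{563749101500}$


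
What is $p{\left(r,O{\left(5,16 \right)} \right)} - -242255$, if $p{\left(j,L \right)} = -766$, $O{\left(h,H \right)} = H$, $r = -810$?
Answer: $241489$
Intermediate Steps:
$p{\left(r,O{\left(5,16 \right)} \right)} - -242255 = -766 - -242255 = -766 + 242255 = 241489$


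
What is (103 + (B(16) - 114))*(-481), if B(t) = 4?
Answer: 3367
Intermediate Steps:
(103 + (B(16) - 114))*(-481) = (103 + (4 - 114))*(-481) = (103 - 110)*(-481) = -7*(-481) = 3367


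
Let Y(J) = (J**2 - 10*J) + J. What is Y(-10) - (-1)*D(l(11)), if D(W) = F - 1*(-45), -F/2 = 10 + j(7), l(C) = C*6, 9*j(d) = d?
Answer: 1921/9 ≈ 213.44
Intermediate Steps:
j(d) = d/9
Y(J) = J**2 - 9*J
l(C) = 6*C
F = -194/9 (F = -2*(10 + (1/9)*7) = -2*(10 + 7/9) = -2*97/9 = -194/9 ≈ -21.556)
D(W) = 211/9 (D(W) = -194/9 - 1*(-45) = -194/9 + 45 = 211/9)
Y(-10) - (-1)*D(l(11)) = -10*(-9 - 10) - (-1)*211/9 = -10*(-19) - 1*(-211/9) = 190 + 211/9 = 1921/9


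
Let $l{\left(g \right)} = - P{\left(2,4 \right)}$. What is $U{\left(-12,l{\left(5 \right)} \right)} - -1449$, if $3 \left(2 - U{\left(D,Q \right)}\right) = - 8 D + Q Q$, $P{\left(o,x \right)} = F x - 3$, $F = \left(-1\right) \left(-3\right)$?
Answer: $1392$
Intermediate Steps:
$F = 3$
$P{\left(o,x \right)} = -3 + 3 x$ ($P{\left(o,x \right)} = 3 x - 3 = -3 + 3 x$)
$l{\left(g \right)} = -9$ ($l{\left(g \right)} = - (-3 + 3 \cdot 4) = - (-3 + 12) = \left(-1\right) 9 = -9$)
$U{\left(D,Q \right)} = 2 - \frac{Q^{2}}{3} + \frac{8 D}{3}$ ($U{\left(D,Q \right)} = 2 - \frac{- 8 D + Q Q}{3} = 2 - \frac{- 8 D + Q^{2}}{3} = 2 - \frac{Q^{2} - 8 D}{3} = 2 + \left(- \frac{Q^{2}}{3} + \frac{8 D}{3}\right) = 2 - \frac{Q^{2}}{3} + \frac{8 D}{3}$)
$U{\left(-12,l{\left(5 \right)} \right)} - -1449 = \left(2 - \frac{\left(-9\right)^{2}}{3} + \frac{8}{3} \left(-12\right)\right) - -1449 = \left(2 - 27 - 32\right) + 1449 = -57 + 1449 = 1392$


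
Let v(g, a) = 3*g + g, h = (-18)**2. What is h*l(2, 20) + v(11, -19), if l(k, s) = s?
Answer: 6524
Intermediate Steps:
h = 324
v(g, a) = 4*g
h*l(2, 20) + v(11, -19) = 324*20 + 4*11 = 6480 + 44 = 6524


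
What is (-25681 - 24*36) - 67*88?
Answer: -32441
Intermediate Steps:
(-25681 - 24*36) - 67*88 = (-25681 - 864) - 5896 = -26545 - 5896 = -32441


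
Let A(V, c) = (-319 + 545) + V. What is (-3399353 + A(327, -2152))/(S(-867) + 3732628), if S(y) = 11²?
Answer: -3398800/3732749 ≈ -0.91054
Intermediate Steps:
A(V, c) = 226 + V
S(y) = 121
(-3399353 + A(327, -2152))/(S(-867) + 3732628) = (-3399353 + (226 + 327))/(121 + 3732628) = (-3399353 + 553)/3732749 = -3398800*1/3732749 = -3398800/3732749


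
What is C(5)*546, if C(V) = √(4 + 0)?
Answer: 1092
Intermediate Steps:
C(V) = 2 (C(V) = √4 = 2)
C(5)*546 = 2*546 = 1092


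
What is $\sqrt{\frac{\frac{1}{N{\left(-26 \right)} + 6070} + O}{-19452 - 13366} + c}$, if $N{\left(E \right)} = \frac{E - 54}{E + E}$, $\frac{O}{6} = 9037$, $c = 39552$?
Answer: $\frac{\sqrt{7371506165876559584255}}{431720790} \approx 198.87$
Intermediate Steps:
$O = 54222$ ($O = 6 \cdot 9037 = 54222$)
$N{\left(E \right)} = \frac{-54 + E}{2 E}$
$\sqrt{\frac{\frac{1}{N{\left(-26 \right)} + 6070} + O}{-19452 - 13366} + c} = \sqrt{\frac{\frac{1}{\frac{-54 - 26}{2 \left(-26\right)} + 6070} + 54222}{-19452 - 13366} + 39552} = \sqrt{\frac{\frac{1}{\frac{1}{2} \left(- \frac{1}{26}\right) \left(-80\right) + 6070} + 54222}{-32818} + 39552} = \sqrt{\left(\frac{1}{\frac{20}{13} + 6070} + 54222\right) \left(- \frac{1}{32818}\right) + 39552} = \sqrt{\left(\frac{1}{\frac{78930}{13}} + 54222\right) \left(- \frac{1}{32818}\right) + 39552} = \sqrt{\left(\frac{13}{78930} + 54222\right) \left(- \frac{1}{32818}\right) + 39552} = \sqrt{\frac{4279742473}{78930} \left(- \frac{1}{32818}\right) + 39552} = \sqrt{- \frac{4279742473}{2590324740} + 39552} = \sqrt{\frac{102448244374007}{2590324740}} = \frac{\sqrt{7371506165876559584255}}{431720790}$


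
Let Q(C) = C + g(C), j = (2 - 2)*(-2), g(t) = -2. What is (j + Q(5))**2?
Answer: 9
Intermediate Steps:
j = 0 (j = 0*(-2) = 0)
Q(C) = -2 + C (Q(C) = C - 2 = -2 + C)
(j + Q(5))**2 = (0 + (-2 + 5))**2 = (0 + 3)**2 = 3**2 = 9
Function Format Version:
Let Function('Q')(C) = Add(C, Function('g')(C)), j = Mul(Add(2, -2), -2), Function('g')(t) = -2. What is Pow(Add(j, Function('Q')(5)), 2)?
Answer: 9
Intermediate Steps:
j = 0 (j = Mul(0, -2) = 0)
Function('Q')(C) = Add(-2, C) (Function('Q')(C) = Add(C, -2) = Add(-2, C))
Pow(Add(j, Function('Q')(5)), 2) = Pow(Add(0, Add(-2, 5)), 2) = Pow(Add(0, 3), 2) = Pow(3, 2) = 9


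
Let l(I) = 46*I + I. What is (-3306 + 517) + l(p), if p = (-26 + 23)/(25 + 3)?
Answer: -78233/28 ≈ -2794.0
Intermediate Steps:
p = -3/28 ≈ -0.10714
l(I) = 47*I
(-3306 + 517) + l(p) = (-3306 + 517) + 47*(-3/28) = -2789 - 141/28 = -78233/28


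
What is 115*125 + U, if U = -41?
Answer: 14334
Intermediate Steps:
115*125 + U = 115*125 - 41 = 14375 - 41 = 14334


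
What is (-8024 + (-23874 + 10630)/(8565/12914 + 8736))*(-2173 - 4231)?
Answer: 5798700269386688/112825269 ≈ 5.1395e+7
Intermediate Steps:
(-8024 + (-23874 + 10630)/(8565/12914 + 8736))*(-2173 - 4231) = (-8024 - 13244/(8565*(1/12914) + 8736))*(-6404) = (-8024 - 13244/(8565/12914 + 8736))*(-6404) = (-8024 - 13244/112825269/12914)*(-6404) = (-8024 - 13244*12914/112825269)*(-6404) = (-8024 - 171033016/112825269)*(-6404) = -905480991472/112825269*(-6404) = 5798700269386688/112825269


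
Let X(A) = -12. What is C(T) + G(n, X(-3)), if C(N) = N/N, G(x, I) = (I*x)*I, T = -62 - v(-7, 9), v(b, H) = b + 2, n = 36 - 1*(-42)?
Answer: 11233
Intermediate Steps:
n = 78 (n = 36 + 42 = 78)
v(b, H) = 2 + b
T = -57 (T = -62 - (2 - 7) = -62 - 1*(-5) = -62 + 5 = -57)
G(x, I) = x*I²
C(N) = 1
C(T) + G(n, X(-3)) = 1 + 78*(-12)² = 1 + 78*144 = 1 + 11232 = 11233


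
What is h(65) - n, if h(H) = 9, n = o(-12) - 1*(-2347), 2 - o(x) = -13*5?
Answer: -2405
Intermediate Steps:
o(x) = 67 (o(x) = 2 - (-13)*5 = 2 - 1*(-65) = 2 + 65 = 67)
n = 2414 (n = 67 - 1*(-2347) = 67 + 2347 = 2414)
h(65) - n = 9 - 1*2414 = 9 - 2414 = -2405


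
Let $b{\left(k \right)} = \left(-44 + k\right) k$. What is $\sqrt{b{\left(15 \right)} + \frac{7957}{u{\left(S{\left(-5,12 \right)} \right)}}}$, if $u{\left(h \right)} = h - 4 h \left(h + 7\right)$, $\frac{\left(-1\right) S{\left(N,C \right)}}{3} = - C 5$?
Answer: $\frac{i \sqrt{24276693655}}{7470} \approx 20.858 i$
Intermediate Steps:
$S{\left(N,C \right)} = 15 C$ ($S{\left(N,C \right)} = - 3 - C 5 = - 3 \left(- 5 C\right) = 15 C$)
$b{\left(k \right)} = k \left(-44 + k\right)$
$u{\left(h \right)} = h - 4 h \left(7 + h\right)$
$\sqrt{b{\left(15 \right)} + \frac{7957}{u{\left(S{\left(-5,12 \right)} \right)}}} = \sqrt{15 \left(-44 + 15\right) + \frac{7957}{\left(-1\right) 15 \cdot 12 \left(27 + 4 \cdot 15 \cdot 12\right)}} = \sqrt{15 \left(-29\right) + \frac{7957}{\left(-1\right) 180 \left(27 + 4 \cdot 180\right)}} = \sqrt{-435 + \frac{7957}{\left(-1\right) 180 \left(27 + 720\right)}} = \sqrt{-435 + \frac{7957}{\left(-1\right) 180 \cdot 747}} = \sqrt{-435 + \frac{7957}{-134460}} = \sqrt{-435 + 7957 \left(- \frac{1}{134460}\right)} = \sqrt{-435 - \frac{7957}{134460}} = \sqrt{- \frac{58498057}{134460}} = \frac{i \sqrt{24276693655}}{7470}$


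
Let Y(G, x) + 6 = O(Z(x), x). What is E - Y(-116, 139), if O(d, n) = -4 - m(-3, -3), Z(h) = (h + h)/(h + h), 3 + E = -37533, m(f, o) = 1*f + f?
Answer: -37532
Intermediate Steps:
m(f, o) = 2*f (m(f, o) = f + f = 2*f)
E = -37536 (E = -3 - 37533 = -37536)
Z(h) = 1 (Z(h) = (2*h)/((2*h)) = (2*h)*(1/(2*h)) = 1)
O(d, n) = 2 (O(d, n) = -4 - 2*(-3) = -4 - 1*(-6) = -4 + 6 = 2)
Y(G, x) = -4 (Y(G, x) = -6 + 2 = -4)
E - Y(-116, 139) = -37536 - 1*(-4) = -37536 + 4 = -37532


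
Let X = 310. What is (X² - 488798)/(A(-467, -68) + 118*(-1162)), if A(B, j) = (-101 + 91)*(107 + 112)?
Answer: 196349/69653 ≈ 2.8190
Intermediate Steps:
A(B, j) = -2190 (A(B, j) = -10*219 = -2190)
(X² - 488798)/(A(-467, -68) + 118*(-1162)) = (310² - 488798)/(-2190 + 118*(-1162)) = (96100 - 488798)/(-2190 - 137116) = -392698/(-139306) = -392698*(-1/139306) = 196349/69653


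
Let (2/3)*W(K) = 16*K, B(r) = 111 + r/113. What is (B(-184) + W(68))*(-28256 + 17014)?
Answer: -2212144550/113 ≈ -1.9577e+7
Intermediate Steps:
B(r) = 111 + r/113 (B(r) = 111 + r*(1/113) = 111 + r/113)
W(K) = 24*K (W(K) = 3*(16*K)/2 = 24*K)
(B(-184) + W(68))*(-28256 + 17014) = ((111 + (1/113)*(-184)) + 24*68)*(-28256 + 17014) = ((111 - 184/113) + 1632)*(-11242) = (12359/113 + 1632)*(-11242) = (196775/113)*(-11242) = -2212144550/113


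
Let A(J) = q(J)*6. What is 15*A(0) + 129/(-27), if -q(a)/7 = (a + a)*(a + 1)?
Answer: -43/9 ≈ -4.7778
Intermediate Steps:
q(a) = -14*a*(1 + a) (q(a) = -7*(a + a)*(a + 1) = -7*2*a*(1 + a) = -14*a*(1 + a))
A(J) = -84*J*(1 + J) (A(J) = -14*J*(1 + J)*6 = -84*J*(1 + J))
15*A(0) + 129/(-27) = 15*(-84*0*(1 + 0)) + 129/(-27) = 15*(-84*0*1) + 129*(-1/27) = 15*0 - 43/9 = 0 - 43/9 = -43/9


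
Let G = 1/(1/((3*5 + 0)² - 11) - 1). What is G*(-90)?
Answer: 6420/71 ≈ 90.422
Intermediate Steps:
G = -214/213 (G = 1/(1/((15 + 0)² - 11) - 1) = 1/(1/(15² - 11) - 1) = 1/(1/(225 - 11) - 1) = 1/(1/214 - 1) = 1/(-213/214) = -214/213 ≈ -1.0047)
G*(-90) = -214/213*(-90) = 6420/71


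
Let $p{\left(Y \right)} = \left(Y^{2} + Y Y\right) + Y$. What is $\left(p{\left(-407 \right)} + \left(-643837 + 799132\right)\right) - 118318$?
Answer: $367868$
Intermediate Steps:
$p{\left(Y \right)} = Y + 2 Y^{2}$ ($p{\left(Y \right)} = \left(Y^{2} + Y^{2}\right) + Y = 2 Y^{2} + Y = Y + 2 Y^{2}$)
$\left(p{\left(-407 \right)} + \left(-643837 + 799132\right)\right) - 118318 = \left(- 407 \left(1 + 2 \left(-407\right)\right) + \left(-643837 + 799132\right)\right) - 118318 = \left(- 407 \left(1 - 814\right) + 155295\right) - 118318 = \left(\left(-407\right) \left(-813\right) + 155295\right) - 118318 = \left(330891 + 155295\right) - 118318 = 486186 - 118318 = 367868$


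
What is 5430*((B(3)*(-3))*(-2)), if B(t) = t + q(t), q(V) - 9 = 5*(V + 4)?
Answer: 1531260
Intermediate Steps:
q(V) = 29 + 5*V (q(V) = 9 + 5*(V + 4) = 9 + 5*(4 + V) = 9 + (20 + 5*V) = 29 + 5*V)
B(t) = 29 + 6*t (B(t) = t + (29 + 5*t) = 29 + 6*t)
5430*((B(3)*(-3))*(-2)) = 5430*(((29 + 6*3)*(-3))*(-2)) = 5430*(((29 + 18)*(-3))*(-2)) = 5430*((47*(-3))*(-2)) = 5430*(-141*(-2)) = 5430*282 = 1531260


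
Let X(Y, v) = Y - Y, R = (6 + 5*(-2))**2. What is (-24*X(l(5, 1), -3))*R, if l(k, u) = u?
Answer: 0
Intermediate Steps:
R = 16 (R = (6 - 10)**2 = (-4)**2 = 16)
X(Y, v) = 0
(-24*X(l(5, 1), -3))*R = -24*0*16 = 0*16 = 0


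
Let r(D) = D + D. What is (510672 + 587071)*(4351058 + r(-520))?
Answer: 4775201809374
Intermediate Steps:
r(D) = 2*D
(510672 + 587071)*(4351058 + r(-520)) = (510672 + 587071)*(4351058 + 2*(-520)) = 1097743*(4351058 - 1040) = 1097743*4350018 = 4775201809374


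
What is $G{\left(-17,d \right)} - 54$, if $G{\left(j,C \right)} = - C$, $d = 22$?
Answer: $-76$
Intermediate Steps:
$G{\left(-17,d \right)} - 54 = \left(-1\right) 22 - 54 = -22 - 54 = -76$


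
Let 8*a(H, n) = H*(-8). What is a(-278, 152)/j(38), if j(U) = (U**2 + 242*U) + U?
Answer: 139/5339 ≈ 0.026035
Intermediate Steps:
j(U) = U**2 + 243*U
a(H, n) = -H (a(H, n) = (H*(-8))/8 = (-8*H)/8 = -H)
a(-278, 152)/j(38) = (-1*(-278))/((38*(243 + 38))) = 278/((38*281)) = 278/10678 = 278*(1/10678) = 139/5339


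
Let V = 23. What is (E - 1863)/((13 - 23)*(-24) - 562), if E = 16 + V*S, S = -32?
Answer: 369/46 ≈ 8.0217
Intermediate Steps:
E = -720 (E = 16 + 23*(-32) = 16 - 736 = -720)
(E - 1863)/((13 - 23)*(-24) - 562) = (-720 - 1863)/((13 - 23)*(-24) - 562) = -2583/(-10*(-24) - 562) = -2583/(240 - 562) = -2583/(-322) = -2583*(-1/322) = 369/46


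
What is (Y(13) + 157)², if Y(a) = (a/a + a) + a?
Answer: 33856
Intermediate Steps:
Y(a) = 1 + 2*a (Y(a) = (1 + a) + a = 1 + 2*a)
(Y(13) + 157)² = ((1 + 2*13) + 157)² = ((1 + 26) + 157)² = (27 + 157)² = 184² = 33856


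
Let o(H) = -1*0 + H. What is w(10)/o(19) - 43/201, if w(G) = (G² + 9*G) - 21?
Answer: 33152/3819 ≈ 8.6808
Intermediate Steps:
o(H) = H (o(H) = 0 + H = H)
w(G) = -21 + G² + 9*G
w(10)/o(19) - 43/201 = (-21 + 10² + 9*10)/19 - 43/201 = (-21 + 100 + 90)*(1/19) - 43*1/201 = 169*(1/19) - 43/201 = 169/19 - 43/201 = 33152/3819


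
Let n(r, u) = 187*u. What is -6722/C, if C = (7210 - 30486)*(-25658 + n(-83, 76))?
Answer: -3361/133208548 ≈ -2.5231e-5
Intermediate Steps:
C = 266417096 (C = (7210 - 30486)*(-25658 + 187*76) = -23276*(-25658 + 14212) = -23276*(-11446) = 266417096)
-6722/C = -6722/266417096 = -6722*1/266417096 = -3361/133208548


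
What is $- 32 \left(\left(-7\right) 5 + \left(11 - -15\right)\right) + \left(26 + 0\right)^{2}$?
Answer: $964$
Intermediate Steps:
$- 32 \left(\left(-7\right) 5 + \left(11 - -15\right)\right) + \left(26 + 0\right)^{2} = - 32 \left(-35 + \left(11 + 15\right)\right) + 26^{2} = - 32 \left(-35 + 26\right) + 676 = \left(-32\right) \left(-9\right) + 676 = 288 + 676 = 964$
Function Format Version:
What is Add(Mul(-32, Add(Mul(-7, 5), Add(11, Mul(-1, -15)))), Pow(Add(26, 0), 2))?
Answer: 964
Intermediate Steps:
Add(Mul(-32, Add(Mul(-7, 5), Add(11, Mul(-1, -15)))), Pow(Add(26, 0), 2)) = Add(Mul(-32, Add(-35, Add(11, 15))), Pow(26, 2)) = Add(Mul(-32, Add(-35, 26)), 676) = Add(Mul(-32, -9), 676) = Add(288, 676) = 964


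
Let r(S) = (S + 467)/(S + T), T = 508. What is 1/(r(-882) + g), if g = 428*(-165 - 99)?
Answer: -374/42258593 ≈ -8.8503e-6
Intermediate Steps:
r(S) = (467 + S)/(508 + S) (r(S) = (S + 467)/(S + 508) = (467 + S)/(508 + S))
g = -112992 (g = 428*(-264) = -112992)
1/(r(-882) + g) = 1/((467 - 882)/(508 - 882) - 112992) = 1/(-415/(-374) - 112992) = 1/(-1/374*(-415) - 112992) = 1/(415/374 - 112992) = 1/(-42258593/374) = -374/42258593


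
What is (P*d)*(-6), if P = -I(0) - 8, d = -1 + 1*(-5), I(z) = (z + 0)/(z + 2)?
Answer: -288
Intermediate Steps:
I(z) = z/(2 + z)
d = -6 (d = -1 - 5 = -6)
P = -8 (P = -0/(2 + 0) - 8 = -0/2 - 8 = -1*0 - 8 = 0 - 8 = -8)
(P*d)*(-6) = -8*(-6)*(-6) = 48*(-6) = -288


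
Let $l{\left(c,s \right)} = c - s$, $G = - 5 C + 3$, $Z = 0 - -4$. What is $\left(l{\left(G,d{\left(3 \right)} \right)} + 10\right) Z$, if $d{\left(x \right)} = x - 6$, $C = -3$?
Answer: $124$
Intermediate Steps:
$Z = 4$ ($Z = 0 + 4 = 4$)
$G = 18$ ($G = \left(-5\right) \left(-3\right) + 3 = 15 + 3 = 18$)
$d{\left(x \right)} = -6 + x$ ($d{\left(x \right)} = x - 6 = -6 + x$)
$\left(l{\left(G,d{\left(3 \right)} \right)} + 10\right) Z = \left(\left(18 - \left(-6 + 3\right)\right) + 10\right) 4 = \left(\left(18 - -3\right) + 10\right) 4 = \left(\left(18 + 3\right) + 10\right) 4 = \left(21 + 10\right) 4 = 31 \cdot 4 = 124$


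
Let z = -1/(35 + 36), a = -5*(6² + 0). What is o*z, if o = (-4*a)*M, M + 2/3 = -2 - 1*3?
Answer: 4080/71 ≈ 57.465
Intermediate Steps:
a = -180 (a = -5*(36 + 0) = -5*36 = -180)
M = -17/3 (M = -⅔ + (-2 - 1*3) = -⅔ + (-2 - 3) = -⅔ - 5 = -17/3 ≈ -5.6667)
z = -1/71 ≈ -0.014085
o = -4080 (o = -4*(-180)*(-17/3) = 720*(-17/3) = -4080)
o*z = -4080*(-1/71) = 4080/71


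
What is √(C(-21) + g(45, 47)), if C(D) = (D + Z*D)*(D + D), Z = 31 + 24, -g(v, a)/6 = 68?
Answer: 2*√12246 ≈ 221.32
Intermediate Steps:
g(v, a) = -408 (g(v, a) = -6*68 = -408)
Z = 55
C(D) = 112*D² (C(D) = (D + 55*D)*(D + D) = (56*D)*(2*D) = 112*D²)
√(C(-21) + g(45, 47)) = √(112*(-21)² - 408) = √(112*441 - 408) = √(49392 - 408) = √48984 = 2*√12246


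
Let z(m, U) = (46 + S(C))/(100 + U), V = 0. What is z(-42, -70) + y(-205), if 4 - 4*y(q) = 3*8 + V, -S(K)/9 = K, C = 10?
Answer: -97/15 ≈ -6.4667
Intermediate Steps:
S(K) = -9*K
z(m, U) = -44/(100 + U) (z(m, U) = (46 - 9*10)/(100 + U) = (46 - 90)/(100 + U) = -44/(100 + U))
y(q) = -5 (y(q) = 1 - (3*8 + 0)/4 = 1 - (24 + 0)/4 = 1 - ¼*24 = 1 - 6 = -5)
z(-42, -70) + y(-205) = -44/(100 - 70) - 5 = -44/30 - 5 = -44*1/30 - 5 = -22/15 - 5 = -97/15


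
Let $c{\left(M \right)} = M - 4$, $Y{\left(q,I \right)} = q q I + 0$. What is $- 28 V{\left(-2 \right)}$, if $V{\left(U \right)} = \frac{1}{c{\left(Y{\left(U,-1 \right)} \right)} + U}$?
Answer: $\frac{14}{5} \approx 2.8$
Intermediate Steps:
$Y{\left(q,I \right)} = I q^{2}$ ($Y{\left(q,I \right)} = q^{2} I + 0 = I q^{2} + 0 = I q^{2}$)
$c{\left(M \right)} = -4 + M$
$V{\left(U \right)} = \frac{1}{-4 + U - U^{2}}$ ($V{\left(U \right)} = \frac{1}{\left(-4 - U^{2}\right) + U} = \frac{1}{-4 + U - U^{2}}$)
$- 28 V{\left(-2 \right)} = - 28 \left(- \frac{1}{4 + \left(-2\right)^{2} - -2}\right) = - 28 \left(- \frac{1}{4 + 4 + 2}\right) = - 28 \left(- \frac{1}{10}\right) = - 28 \left(\left(-1\right) \frac{1}{10}\right) = \left(-28\right) \left(- \frac{1}{10}\right) = \frac{14}{5}$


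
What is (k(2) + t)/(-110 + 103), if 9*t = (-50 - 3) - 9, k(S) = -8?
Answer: 134/63 ≈ 2.1270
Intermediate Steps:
t = -62/9 (t = ((-50 - 3) - 9)/9 = (-53 - 9)/9 = (⅑)*(-62) = -62/9 ≈ -6.8889)
(k(2) + t)/(-110 + 103) = (-8 - 62/9)/(-110 + 103) = -134/9/(-7) = -⅐*(-134/9) = 134/63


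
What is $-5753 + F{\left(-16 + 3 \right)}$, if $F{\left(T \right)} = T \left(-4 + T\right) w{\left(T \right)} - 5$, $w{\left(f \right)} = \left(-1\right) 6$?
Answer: $-7084$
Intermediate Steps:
$w{\left(f \right)} = -6$
$F{\left(T \right)} = -5 - 6 T \left(-4 + T\right)$ ($F{\left(T \right)} = T \left(-4 + T\right) \left(-6\right) - 5 = - 6 T \left(-4 + T\right) - 5 = -5 - 6 T \left(-4 + T\right)$)
$-5753 + F{\left(-16 + 3 \right)} = -5753 - \left(5 - 24 \left(-16 + 3\right) + 6 \left(-16 + 3\right)^{2}\right) = -5753 - \left(317 + 1014\right) = -5753 - 1331 = -7084$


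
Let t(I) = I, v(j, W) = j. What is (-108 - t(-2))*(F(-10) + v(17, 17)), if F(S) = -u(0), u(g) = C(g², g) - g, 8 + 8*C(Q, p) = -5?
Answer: -7897/4 ≈ -1974.3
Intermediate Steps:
C(Q, p) = -13/8 (C(Q, p) = -1 + (⅛)*(-5) = -1 - 5/8 = -13/8)
u(g) = -13/8 - g
F(S) = 13/8 (F(S) = -(-13/8 - 1*0) = -(-13/8 + 0) = -1*(-13/8) = 13/8)
(-108 - t(-2))*(F(-10) + v(17, 17)) = (-108 - 1*(-2))*(13/8 + 17) = (-108 + 2)*(149/8) = -106*149/8 = -7897/4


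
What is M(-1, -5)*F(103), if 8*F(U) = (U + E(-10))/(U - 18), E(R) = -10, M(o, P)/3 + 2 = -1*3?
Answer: -279/136 ≈ -2.0515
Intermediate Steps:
M(o, P) = -15 (M(o, P) = -6 + 3*(-1*3) = -6 + 3*(-3) = -6 - 9 = -15)
F(U) = (-10 + U)/(8*(-18 + U)) (F(U) = ((U - 10)/(U - 18))/8 = ((-10 + U)/(-18 + U))/8 = (-10 + U)/(8*(-18 + U)))
M(-1, -5)*F(103) = -15*(-10 + 103)/(8*(-18 + 103)) = -15*93/(8*85) = -15*93/680 = -279/136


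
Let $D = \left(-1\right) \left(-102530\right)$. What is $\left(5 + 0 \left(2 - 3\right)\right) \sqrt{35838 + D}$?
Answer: $40 \sqrt{2162} \approx 1859.9$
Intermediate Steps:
$D = 102530$
$\left(5 + 0 \left(2 - 3\right)\right) \sqrt{35838 + D} = \left(5 + 0 \left(2 - 3\right)\right) \sqrt{35838 + 102530} = \left(5 + 0 \left(2 - 3\right)\right) \sqrt{138368} = \left(5 + 0 \left(-1\right)\right) 8 \sqrt{2162} = \left(5 + 0\right) 8 \sqrt{2162} = 5 \cdot 8 \sqrt{2162} = 40 \sqrt{2162}$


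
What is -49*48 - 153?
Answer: -2505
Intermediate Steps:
-49*48 - 153 = -2352 - 153 = -2505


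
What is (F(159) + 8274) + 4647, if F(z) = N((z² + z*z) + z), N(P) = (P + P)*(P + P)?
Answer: 10290492285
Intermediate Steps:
N(P) = 4*P² (N(P) = (2*P)*(2*P) = 4*P²)
F(z) = 4*(z + 2*z²)² (F(z) = 4*((z² + z*z) + z)² = 4*((z² + z²) + z)² = 4*(2*z² + z)² = 4*(z + 2*z²)²)
(F(159) + 8274) + 4647 = (4*159²*(1 + 2*159)² + 8274) + 4647 = (4*25281*(1 + 318)² + 8274) + 4647 = (4*25281*319² + 8274) + 4647 = (4*25281*101761 + 8274) + 4647 = (10290479364 + 8274) + 4647 = 10290487638 + 4647 = 10290492285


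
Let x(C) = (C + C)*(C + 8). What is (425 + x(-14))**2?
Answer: 351649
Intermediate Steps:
x(C) = 2*C*(8 + C) (x(C) = (2*C)*(8 + C) = 2*C*(8 + C))
(425 + x(-14))**2 = (425 + 2*(-14)*(8 - 14))**2 = (425 + 2*(-14)*(-6))**2 = (425 + 168)**2 = 593**2 = 351649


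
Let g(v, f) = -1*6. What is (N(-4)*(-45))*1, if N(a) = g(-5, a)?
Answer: 270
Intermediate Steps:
g(v, f) = -6
N(a) = -6
(N(-4)*(-45))*1 = -6*(-45)*1 = 270*1 = 270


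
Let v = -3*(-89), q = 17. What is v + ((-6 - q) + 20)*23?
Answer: 198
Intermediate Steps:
v = 267
v + ((-6 - q) + 20)*23 = 267 + ((-6 - 1*17) + 20)*23 = 267 + ((-6 - 17) + 20)*23 = 267 + (-23 + 20)*23 = 267 - 3*23 = 267 - 69 = 198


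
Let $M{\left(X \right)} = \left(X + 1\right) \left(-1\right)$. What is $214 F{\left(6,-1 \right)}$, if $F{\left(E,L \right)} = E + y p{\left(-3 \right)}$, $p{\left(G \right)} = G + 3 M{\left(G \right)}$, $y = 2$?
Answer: $2568$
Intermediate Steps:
$M{\left(X \right)} = -1 - X$ ($M{\left(X \right)} = \left(1 + X\right) \left(-1\right) = -1 - X$)
$p{\left(G \right)} = -3 - 2 G$ ($p{\left(G \right)} = G + 3 \left(-1 - G\right) = G - \left(3 + 3 G\right) = -3 - 2 G$)
$F{\left(E,L \right)} = 6 + E$ ($F{\left(E,L \right)} = E + 2 \left(-3 - -6\right) = E + 2 \left(-3 + 6\right) = E + 2 \cdot 3 = E + 6 = 6 + E$)
$214 F{\left(6,-1 \right)} = 214 \left(6 + 6\right) = 214 \cdot 12 = 2568$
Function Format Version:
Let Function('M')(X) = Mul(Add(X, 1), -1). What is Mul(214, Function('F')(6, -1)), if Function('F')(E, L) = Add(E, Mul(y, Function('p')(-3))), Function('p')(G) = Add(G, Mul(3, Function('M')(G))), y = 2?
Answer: 2568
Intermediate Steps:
Function('M')(X) = Add(-1, Mul(-1, X)) (Function('M')(X) = Mul(Add(1, X), -1) = Add(-1, Mul(-1, X)))
Function('p')(G) = Add(-3, Mul(-2, G)) (Function('p')(G) = Add(G, Mul(3, Add(-1, Mul(-1, G)))) = Add(G, Add(-3, Mul(-3, G))) = Add(-3, Mul(-2, G)))
Function('F')(E, L) = Add(6, E) (Function('F')(E, L) = Add(E, Mul(2, Add(-3, Mul(-2, -3)))) = Add(E, Mul(2, Add(-3, 6))) = Add(E, Mul(2, 3)) = Add(E, 6) = Add(6, E))
Mul(214, Function('F')(6, -1)) = Mul(214, Add(6, 6)) = Mul(214, 12) = 2568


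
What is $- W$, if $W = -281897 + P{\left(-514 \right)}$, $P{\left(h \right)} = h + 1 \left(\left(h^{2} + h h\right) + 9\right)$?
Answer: $-245990$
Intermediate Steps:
$P{\left(h \right)} = 9 + h + 2 h^{2}$ ($P{\left(h \right)} = h + 1 \left(\left(h^{2} + h^{2}\right) + 9\right) = h + 1 \left(2 h^{2} + 9\right) = h + 1 \left(9 + 2 h^{2}\right) = h + \left(9 + 2 h^{2}\right) = 9 + h + 2 h^{2}$)
$W = 245990$ ($W = -281897 + \left(9 - 514 + 2 \left(-514\right)^{2}\right) = -281897 + \left(9 - 514 + 2 \cdot 264196\right) = -281897 + \left(9 - 514 + 528392\right) = -281897 + 527887 = 245990$)
$- W = \left(-1\right) 245990 = -245990$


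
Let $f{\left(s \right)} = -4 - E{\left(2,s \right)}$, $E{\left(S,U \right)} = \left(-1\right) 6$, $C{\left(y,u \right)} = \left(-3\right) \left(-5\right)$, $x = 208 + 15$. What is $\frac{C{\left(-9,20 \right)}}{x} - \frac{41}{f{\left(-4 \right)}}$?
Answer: $- \frac{9113}{446} \approx -20.433$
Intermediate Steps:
$x = 223$
$C{\left(y,u \right)} = 15$
$E{\left(S,U \right)} = -6$
$f{\left(s \right)} = 2$ ($f{\left(s \right)} = -4 - -6 = -4 + 6 = 2$)
$\frac{C{\left(-9,20 \right)}}{x} - \frac{41}{f{\left(-4 \right)}} = \frac{15}{223} - \frac{41}{2} = - \frac{9113}{446}$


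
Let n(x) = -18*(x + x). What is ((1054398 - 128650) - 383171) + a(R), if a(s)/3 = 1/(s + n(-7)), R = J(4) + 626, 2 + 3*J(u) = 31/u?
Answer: 5729070579/10559 ≈ 5.4258e+5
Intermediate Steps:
n(x) = -36*x
J(u) = -⅔ + 31/(3*u) (J(u) = -⅔ + (31/u)/3 = -⅔ + 31/(3*u))
R = 7535/12 (R = (⅓)*(31 - 2*4)/4 + 626 = (⅓)*(¼)*(31 - 8) + 626 = (⅓)*(¼)*23 + 626 = 23/12 + 626 = 7535/12 ≈ 627.92)
a(s) = 3/(252 + s) (a(s) = 3/(s - 36*(-7)) = 3/(s + 252) = 3/(252 + s))
((1054398 - 128650) - 383171) + a(R) = ((1054398 - 128650) - 383171) + 3/(252 + 7535/12) = (925748 - 383171) + 3/(10559/12) = 542577 + 3*(12/10559) = 542577 + 36/10559 = 5729070579/10559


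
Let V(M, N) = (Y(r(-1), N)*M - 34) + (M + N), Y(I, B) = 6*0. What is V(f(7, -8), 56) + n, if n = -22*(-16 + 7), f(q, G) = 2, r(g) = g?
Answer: 222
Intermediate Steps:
Y(I, B) = 0
V(M, N) = -34 + M + N (V(M, N) = (0*M - 34) + (M + N) = (0 - 34) + (M + N) = -34 + (M + N) = -34 + M + N)
n = 198 (n = -22*(-9) = 198)
V(f(7, -8), 56) + n = (-34 + 2 + 56) + 198 = 24 + 198 = 222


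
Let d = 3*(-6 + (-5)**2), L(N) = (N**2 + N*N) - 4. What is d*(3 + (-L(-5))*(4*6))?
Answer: -62757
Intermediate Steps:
L(N) = -4 + 2*N**2 (L(N) = (N**2 + N**2) - 4 = 2*N**2 - 4 = -4 + 2*N**2)
d = 57 (d = 3*(-6 + 25) = 3*19 = 57)
d*(3 + (-L(-5))*(4*6)) = 57*(3 + (-(-4 + 2*(-5)**2))*(4*6)) = 57*(3 - (-4 + 2*25)*24) = 57*(3 - (-4 + 50)*24) = 57*(3 - 1*46*24) = 57*(3 - 46*24) = 57*(3 - 1104) = 57*(-1101) = -62757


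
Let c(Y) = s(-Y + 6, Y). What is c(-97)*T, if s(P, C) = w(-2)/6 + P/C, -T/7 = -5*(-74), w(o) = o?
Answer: 1051540/291 ≈ 3613.5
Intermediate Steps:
T = -2590 (T = -(-35)*(-74) = -7*370 = -2590)
s(P, C) = -⅓ + P/C (s(P, C) = -2/6 + P/C = -2*⅙ + P/C = -⅓ + P/C)
c(Y) = (6 - 4*Y/3)/Y (c(Y) = ((-Y + 6) - Y/3)/Y = ((6 - Y) - Y/3)/Y = (6 - 4*Y/3)/Y)
c(-97)*T = (-4/3 + 6/(-97))*(-2590) = (-4/3 + 6*(-1/97))*(-2590) = (-4/3 - 6/97)*(-2590) = -406/291*(-2590) = 1051540/291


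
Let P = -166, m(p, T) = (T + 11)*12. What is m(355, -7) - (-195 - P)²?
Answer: -793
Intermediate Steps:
m(p, T) = 132 + 12*T (m(p, T) = (11 + T)*12 = 132 + 12*T)
m(355, -7) - (-195 - P)² = (132 + 12*(-7)) - (-195 - 1*(-166))² = (132 - 84) - (-195 + 166)² = 48 - 1*(-29)² = 48 - 1*841 = 48 - 841 = -793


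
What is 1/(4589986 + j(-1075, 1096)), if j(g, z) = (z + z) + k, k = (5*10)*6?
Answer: 1/4592478 ≈ 2.1775e-7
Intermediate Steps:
k = 300 (k = 50*6 = 300)
j(g, z) = 300 + 2*z (j(g, z) = (z + z) + 300 = 2*z + 300 = 300 + 2*z)
1/(4589986 + j(-1075, 1096)) = 1/(4589986 + (300 + 2*1096)) = 1/(4589986 + (300 + 2192)) = 1/(4589986 + 2492) = 1/4592478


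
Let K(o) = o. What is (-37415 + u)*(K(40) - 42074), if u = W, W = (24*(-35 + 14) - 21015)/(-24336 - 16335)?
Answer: 7106940331796/4519 ≈ 1.5727e+9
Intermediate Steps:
W = 2391/4519 (W = (24*(-21) - 21015)/(-40671) = (-504 - 21015)*(-1/40671) = -21519*(-1/40671) = 2391/4519 ≈ 0.52910)
u = 2391/4519 ≈ 0.52910
(-37415 + u)*(K(40) - 42074) = (-37415 + 2391/4519)*(40 - 42074) = -169075994/4519*(-42034) = 7106940331796/4519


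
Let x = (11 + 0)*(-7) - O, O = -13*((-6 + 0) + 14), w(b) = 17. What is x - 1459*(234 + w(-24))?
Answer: -366182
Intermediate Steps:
O = -104 (O = -13*(-6 + 14) = -13*8 = -104)
x = 27 (x = (11 + 0)*(-7) - 1*(-104) = 11*(-7) + 104 = -77 + 104 = 27)
x - 1459*(234 + w(-24)) = 27 - 1459*(234 + 17) = 27 - 1459*251 = 27 - 366209 = -366182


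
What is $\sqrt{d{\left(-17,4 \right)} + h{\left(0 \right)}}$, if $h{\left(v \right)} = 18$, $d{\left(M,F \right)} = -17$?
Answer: $1$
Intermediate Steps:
$\sqrt{d{\left(-17,4 \right)} + h{\left(0 \right)}} = \sqrt{-17 + 18} = \sqrt{1} = 1$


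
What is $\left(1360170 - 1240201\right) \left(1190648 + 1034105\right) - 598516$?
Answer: $266900794141$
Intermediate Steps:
$\left(1360170 - 1240201\right) \left(1190648 + 1034105\right) - 598516 = 119969 \cdot 2224753 - 598516 = 266901392657 - 598516 = 266900794141$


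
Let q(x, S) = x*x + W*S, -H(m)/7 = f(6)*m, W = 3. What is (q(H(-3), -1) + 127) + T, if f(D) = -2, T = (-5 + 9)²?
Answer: 1904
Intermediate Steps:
T = 16 (T = 4² = 16)
H(m) = 14*m (H(m) = -(-14)*m = 14*m)
q(x, S) = x² + 3*S (q(x, S) = x*x + 3*S = x² + 3*S)
(q(H(-3), -1) + 127) + T = (((14*(-3))² + 3*(-1)) + 127) + 16 = (((-42)² - 3) + 127) + 16 = ((1764 - 3) + 127) + 16 = (1761 + 127) + 16 = 1888 + 16 = 1904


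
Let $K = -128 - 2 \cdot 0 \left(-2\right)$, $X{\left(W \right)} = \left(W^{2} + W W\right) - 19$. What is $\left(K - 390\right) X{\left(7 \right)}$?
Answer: $-40922$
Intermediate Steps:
$X{\left(W \right)} = -19 + 2 W^{2}$ ($X{\left(W \right)} = \left(W^{2} + W^{2}\right) - 19 = 2 W^{2} - 19 = -19 + 2 W^{2}$)
$K = -128$ ($K = -128 - 0 \left(-2\right) = -128 - 0 = -128 + 0 = -128$)
$\left(K - 390\right) X{\left(7 \right)} = \left(-128 - 390\right) \left(-19 + 2 \cdot 7^{2}\right) = \left(-128 - 390\right) \left(-19 + 2 \cdot 49\right) = - 518 \left(-19 + 98\right) = \left(-518\right) 79 = -40922$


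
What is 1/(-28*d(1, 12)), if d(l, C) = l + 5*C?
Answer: -1/1708 ≈ -0.00058548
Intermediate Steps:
1/(-28*d(1, 12)) = 1/(-28*(1 + 5*12)) = 1/(-28*(1 + 60)) = 1/(-28*61) = 1/(-1708) = -1/1708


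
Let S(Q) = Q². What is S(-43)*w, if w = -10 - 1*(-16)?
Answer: 11094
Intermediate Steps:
w = 6 (w = -10 + 16 = 6)
S(-43)*w = (-43)²*6 = 1849*6 = 11094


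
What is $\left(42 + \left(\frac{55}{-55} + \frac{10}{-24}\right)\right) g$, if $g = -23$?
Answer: $- \frac{11201}{12} \approx -933.42$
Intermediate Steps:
$\left(42 + \left(\frac{55}{-55} + \frac{10}{-24}\right)\right) g = \left(42 + \left(\frac{55}{-55} + \frac{10}{-24}\right)\right) \left(-23\right) = \left(42 + \left(55 \left(- \frac{1}{55}\right) + 10 \left(- \frac{1}{24}\right)\right)\right) \left(-23\right) = \left(42 - \frac{17}{12}\right) \left(-23\right) = \frac{487}{12} \left(-23\right) = - \frac{11201}{12}$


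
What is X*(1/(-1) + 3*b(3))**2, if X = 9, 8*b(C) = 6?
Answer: 225/16 ≈ 14.063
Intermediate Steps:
b(C) = 3/4 (b(C) = (1/8)*6 = 3/4)
X*(1/(-1) + 3*b(3))**2 = 9*(1/(-1) + 3*(3/4))**2 = 9*(-1 + 9/4)**2 = 9*(5/4)**2 = 9*(25/16) = 225/16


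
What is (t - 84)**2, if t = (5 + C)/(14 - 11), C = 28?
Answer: 5329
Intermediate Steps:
t = 11 (t = (5 + 28)/(14 - 11) = 33/3 = 33*(1/3) = 11)
(t - 84)**2 = (11 - 84)**2 = (-73)**2 = 5329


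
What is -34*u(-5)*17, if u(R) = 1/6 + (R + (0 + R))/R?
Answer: -3757/3 ≈ -1252.3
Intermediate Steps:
u(R) = 13/6 (u(R) = 1*(1/6) + (R + R)/R = 1/6 + (2*R)/R = 1/6 + 2 = 13/6)
-34*u(-5)*17 = -34*13/6*17 = -221/3*17 = -3757/3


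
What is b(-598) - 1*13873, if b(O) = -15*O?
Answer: -4903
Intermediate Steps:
b(-598) - 1*13873 = -15*(-598) - 1*13873 = 8970 - 13873 = -4903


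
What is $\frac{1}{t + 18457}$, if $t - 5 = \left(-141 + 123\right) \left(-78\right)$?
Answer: $\frac{1}{19866} \approx 5.0337 \cdot 10^{-5}$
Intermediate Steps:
$t = 1409$ ($t = 5 + \left(-141 + 123\right) \left(-78\right) = 5 - -1404 = 5 + 1404 = 1409$)
$\frac{1}{t + 18457} = \frac{1}{1409 + 18457} = \frac{1}{19866}$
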